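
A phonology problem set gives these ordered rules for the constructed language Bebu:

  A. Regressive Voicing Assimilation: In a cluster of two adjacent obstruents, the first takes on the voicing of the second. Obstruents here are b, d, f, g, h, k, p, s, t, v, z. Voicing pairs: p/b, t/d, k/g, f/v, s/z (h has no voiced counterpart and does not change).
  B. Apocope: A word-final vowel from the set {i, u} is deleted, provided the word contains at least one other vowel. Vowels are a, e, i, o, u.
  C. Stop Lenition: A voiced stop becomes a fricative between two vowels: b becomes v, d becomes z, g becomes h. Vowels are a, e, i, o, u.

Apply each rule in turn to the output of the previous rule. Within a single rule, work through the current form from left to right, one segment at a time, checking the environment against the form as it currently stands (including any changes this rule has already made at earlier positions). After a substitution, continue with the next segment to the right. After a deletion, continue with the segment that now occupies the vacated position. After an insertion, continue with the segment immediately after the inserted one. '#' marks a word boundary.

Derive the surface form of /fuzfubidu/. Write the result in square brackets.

A Regressive Voicing Assimilation: [fuzfubidu] → [fusfubidu]
B Apocope: [fusfubidu] → [fusfubid]
C Stop Lenition: [fusfubid] → [fusfuvid]

[fusfuvid]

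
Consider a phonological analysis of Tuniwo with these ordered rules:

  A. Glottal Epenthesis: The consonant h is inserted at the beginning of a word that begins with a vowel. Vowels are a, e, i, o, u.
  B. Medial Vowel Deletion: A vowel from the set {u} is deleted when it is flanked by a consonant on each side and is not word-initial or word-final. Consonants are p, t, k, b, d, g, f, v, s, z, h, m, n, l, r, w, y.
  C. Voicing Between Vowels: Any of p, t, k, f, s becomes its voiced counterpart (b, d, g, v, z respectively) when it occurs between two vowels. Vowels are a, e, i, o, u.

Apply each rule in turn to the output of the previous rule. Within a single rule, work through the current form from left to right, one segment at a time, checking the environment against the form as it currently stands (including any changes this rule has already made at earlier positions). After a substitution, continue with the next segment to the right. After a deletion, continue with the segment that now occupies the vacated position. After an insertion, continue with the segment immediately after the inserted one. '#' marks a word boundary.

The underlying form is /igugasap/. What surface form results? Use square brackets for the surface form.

A Glottal Epenthesis: [igugasap] → [higugasap]
B Medial Vowel Deletion: [higugasap] → [higgasap]
C Voicing Between Vowels: [higgasap] → [higgazap]

[higgazap]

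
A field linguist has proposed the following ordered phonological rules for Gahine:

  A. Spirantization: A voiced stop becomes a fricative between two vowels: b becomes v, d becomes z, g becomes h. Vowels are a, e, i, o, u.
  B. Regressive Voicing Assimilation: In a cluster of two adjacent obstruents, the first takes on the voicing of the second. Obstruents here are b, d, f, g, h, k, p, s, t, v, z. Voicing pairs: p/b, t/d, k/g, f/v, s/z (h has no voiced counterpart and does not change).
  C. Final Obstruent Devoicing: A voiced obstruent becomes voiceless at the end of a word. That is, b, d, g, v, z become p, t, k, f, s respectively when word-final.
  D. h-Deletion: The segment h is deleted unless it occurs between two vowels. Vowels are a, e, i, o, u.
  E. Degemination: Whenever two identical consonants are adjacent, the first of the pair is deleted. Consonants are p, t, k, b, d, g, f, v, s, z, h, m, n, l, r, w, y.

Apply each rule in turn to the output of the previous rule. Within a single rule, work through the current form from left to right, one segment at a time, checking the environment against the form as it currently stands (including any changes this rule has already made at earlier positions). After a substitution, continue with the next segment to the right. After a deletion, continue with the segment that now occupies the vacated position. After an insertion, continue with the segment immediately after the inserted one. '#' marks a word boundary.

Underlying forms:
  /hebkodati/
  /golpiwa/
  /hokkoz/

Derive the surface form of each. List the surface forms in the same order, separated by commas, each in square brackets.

[epkozati], [golpiwa], [okos]

/hebkodati/:
  A Spirantization: [hebkodati] → [hebkozati]
  B Regressive Voicing Assimilation: [hebkozati] → [hepkozati]
  C Final Obstruent Devoicing: no change — [hepkozati]
  D h-Deletion: [hepkozati] → [epkozati]
  E Degemination: no change — [epkozati]
/golpiwa/:
  A Spirantization: no change — [golpiwa]
  B Regressive Voicing Assimilation: no change — [golpiwa]
  C Final Obstruent Devoicing: no change — [golpiwa]
  D h-Deletion: no change — [golpiwa]
  E Degemination: no change — [golpiwa]
/hokkoz/:
  A Spirantization: no change — [hokkoz]
  B Regressive Voicing Assimilation: no change — [hokkoz]
  C Final Obstruent Devoicing: [hokkoz] → [hokkos]
  D h-Deletion: [hokkos] → [okkos]
  E Degemination: [okkos] → [okos]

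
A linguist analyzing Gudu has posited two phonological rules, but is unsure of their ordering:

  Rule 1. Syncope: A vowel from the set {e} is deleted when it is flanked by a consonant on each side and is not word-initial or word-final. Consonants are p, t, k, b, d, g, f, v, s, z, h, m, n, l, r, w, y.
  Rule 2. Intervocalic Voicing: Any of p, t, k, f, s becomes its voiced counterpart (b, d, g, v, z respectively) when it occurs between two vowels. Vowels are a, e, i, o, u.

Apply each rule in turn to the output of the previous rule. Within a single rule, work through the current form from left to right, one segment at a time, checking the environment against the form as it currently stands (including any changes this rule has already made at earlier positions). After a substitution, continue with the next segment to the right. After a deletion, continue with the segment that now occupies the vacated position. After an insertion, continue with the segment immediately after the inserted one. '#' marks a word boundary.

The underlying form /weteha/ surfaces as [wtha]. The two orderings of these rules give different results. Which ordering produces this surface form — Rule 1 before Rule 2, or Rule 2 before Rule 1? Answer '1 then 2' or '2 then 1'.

Order 1 then 2:
  1 Syncope: [weteha] → [wtha]
  2 Intervocalic Voicing: no change — [wtha]
  result: [wtha]
Order 2 then 1:
  2 Intervocalic Voicing: [weteha] → [wedeha]
  1 Syncope: [wedeha] → [wdha]
  result: [wdha]

1 then 2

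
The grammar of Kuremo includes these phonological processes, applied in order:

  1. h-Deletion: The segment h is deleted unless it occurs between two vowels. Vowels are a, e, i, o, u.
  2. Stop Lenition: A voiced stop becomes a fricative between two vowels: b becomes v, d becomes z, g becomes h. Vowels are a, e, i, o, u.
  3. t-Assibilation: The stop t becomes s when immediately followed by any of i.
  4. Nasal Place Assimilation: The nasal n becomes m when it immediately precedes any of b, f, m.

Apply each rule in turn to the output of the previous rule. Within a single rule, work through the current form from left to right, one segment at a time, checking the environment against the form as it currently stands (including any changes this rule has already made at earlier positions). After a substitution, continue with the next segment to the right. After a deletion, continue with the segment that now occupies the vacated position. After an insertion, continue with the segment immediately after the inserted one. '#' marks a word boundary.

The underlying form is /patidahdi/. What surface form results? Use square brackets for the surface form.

1 h-Deletion: [patidahdi] → [patidadi]
2 Stop Lenition: [patidadi] → [patizazi]
3 t-Assibilation: [patizazi] → [pasizazi]
4 Nasal Place Assimilation: no change — [pasizazi]

[pasizazi]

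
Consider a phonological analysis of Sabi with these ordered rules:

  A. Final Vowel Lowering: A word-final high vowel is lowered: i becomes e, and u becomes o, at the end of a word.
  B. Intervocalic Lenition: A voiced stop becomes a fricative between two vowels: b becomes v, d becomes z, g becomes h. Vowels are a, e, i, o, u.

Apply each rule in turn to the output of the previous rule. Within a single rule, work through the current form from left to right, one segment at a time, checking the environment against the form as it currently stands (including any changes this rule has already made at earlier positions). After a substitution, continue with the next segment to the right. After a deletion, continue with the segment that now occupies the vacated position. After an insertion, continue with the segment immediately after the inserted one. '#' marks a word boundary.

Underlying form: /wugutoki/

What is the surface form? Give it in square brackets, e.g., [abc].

[wuhutoke]

A Final Vowel Lowering: [wugutoki] → [wugutoke]
B Intervocalic Lenition: [wugutoke] → [wuhutoke]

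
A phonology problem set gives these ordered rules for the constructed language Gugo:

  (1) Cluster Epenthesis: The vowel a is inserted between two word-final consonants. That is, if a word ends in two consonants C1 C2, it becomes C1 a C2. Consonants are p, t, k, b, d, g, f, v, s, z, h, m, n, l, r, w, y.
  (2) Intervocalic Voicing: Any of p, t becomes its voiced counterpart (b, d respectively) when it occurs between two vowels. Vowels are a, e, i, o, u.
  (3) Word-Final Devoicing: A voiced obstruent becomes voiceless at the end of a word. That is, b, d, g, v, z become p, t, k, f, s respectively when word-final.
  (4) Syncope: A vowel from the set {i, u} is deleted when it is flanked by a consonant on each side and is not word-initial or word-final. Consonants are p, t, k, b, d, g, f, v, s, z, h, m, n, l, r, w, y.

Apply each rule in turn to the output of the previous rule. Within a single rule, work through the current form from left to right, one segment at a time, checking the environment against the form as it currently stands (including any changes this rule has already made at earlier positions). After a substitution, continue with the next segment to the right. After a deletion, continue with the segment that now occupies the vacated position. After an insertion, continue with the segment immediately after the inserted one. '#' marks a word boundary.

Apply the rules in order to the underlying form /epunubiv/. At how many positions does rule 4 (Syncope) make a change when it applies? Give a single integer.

3

(1) Cluster Epenthesis: no change — [epunubiv]
(2) Intervocalic Voicing: [epunubiv] → [ebunubiv]
(3) Word-Final Devoicing: [ebunubiv] → [ebunubif]
(4) Syncope: [ebunubif] → [ebnbf]
Rule 4 changed 3 position(s).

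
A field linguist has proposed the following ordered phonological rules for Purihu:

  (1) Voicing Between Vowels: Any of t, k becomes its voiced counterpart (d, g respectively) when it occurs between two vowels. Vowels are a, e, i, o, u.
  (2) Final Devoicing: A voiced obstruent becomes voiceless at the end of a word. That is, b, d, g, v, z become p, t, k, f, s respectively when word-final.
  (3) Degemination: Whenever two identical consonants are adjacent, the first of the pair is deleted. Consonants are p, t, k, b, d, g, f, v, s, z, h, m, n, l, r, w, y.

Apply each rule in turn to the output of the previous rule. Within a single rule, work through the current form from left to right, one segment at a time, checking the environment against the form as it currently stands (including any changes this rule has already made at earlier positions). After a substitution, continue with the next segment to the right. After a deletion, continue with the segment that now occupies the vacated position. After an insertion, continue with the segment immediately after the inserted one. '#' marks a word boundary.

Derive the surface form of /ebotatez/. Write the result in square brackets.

(1) Voicing Between Vowels: [ebotatez] → [ebodadez]
(2) Final Devoicing: [ebodadez] → [ebodades]
(3) Degemination: no change — [ebodades]

[ebodades]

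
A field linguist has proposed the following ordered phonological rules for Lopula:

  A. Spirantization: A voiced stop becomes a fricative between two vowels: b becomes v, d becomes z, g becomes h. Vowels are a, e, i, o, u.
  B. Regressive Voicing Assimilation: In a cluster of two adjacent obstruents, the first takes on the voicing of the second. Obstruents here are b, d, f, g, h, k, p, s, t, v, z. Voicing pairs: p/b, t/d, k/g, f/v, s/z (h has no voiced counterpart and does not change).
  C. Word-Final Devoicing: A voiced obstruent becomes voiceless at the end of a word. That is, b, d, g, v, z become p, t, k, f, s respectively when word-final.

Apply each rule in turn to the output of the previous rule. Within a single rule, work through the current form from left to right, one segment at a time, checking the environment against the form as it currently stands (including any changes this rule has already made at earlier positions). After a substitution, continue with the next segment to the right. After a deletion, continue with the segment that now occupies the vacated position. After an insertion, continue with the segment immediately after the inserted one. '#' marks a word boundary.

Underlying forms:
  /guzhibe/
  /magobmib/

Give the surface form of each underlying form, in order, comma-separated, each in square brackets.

/guzhibe/:
  A Spirantization: [guzhibe] → [guzhive]
  B Regressive Voicing Assimilation: [guzhive] → [gushive]
  C Word-Final Devoicing: no change — [gushive]
/magobmib/:
  A Spirantization: [magobmib] → [mahobmib]
  B Regressive Voicing Assimilation: no change — [mahobmib]
  C Word-Final Devoicing: [mahobmib] → [mahobmip]

[gushive], [mahobmip]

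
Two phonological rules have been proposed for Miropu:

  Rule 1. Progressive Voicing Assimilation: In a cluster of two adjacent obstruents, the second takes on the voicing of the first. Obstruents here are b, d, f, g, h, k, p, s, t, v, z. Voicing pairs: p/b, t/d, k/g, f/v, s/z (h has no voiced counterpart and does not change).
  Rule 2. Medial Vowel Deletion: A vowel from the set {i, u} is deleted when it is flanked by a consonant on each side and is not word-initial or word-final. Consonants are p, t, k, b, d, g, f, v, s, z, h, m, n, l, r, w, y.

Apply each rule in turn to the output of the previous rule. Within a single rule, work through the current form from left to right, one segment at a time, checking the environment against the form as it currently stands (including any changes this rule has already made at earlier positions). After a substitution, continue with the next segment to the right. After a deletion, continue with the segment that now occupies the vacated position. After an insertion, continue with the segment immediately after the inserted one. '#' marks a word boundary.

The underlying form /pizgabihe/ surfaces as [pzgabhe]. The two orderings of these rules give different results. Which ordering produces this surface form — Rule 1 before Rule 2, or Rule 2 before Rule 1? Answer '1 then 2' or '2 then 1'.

1 then 2

Order 1 then 2:
  1 Progressive Voicing Assimilation: no change — [pizgabihe]
  2 Medial Vowel Deletion: [pizgabihe] → [pzgabhe]
  result: [pzgabhe]
Order 2 then 1:
  2 Medial Vowel Deletion: [pizgabihe] → [pzgabhe]
  1 Progressive Voicing Assimilation: [pzgabhe] → [pskabhe]
  result: [pskabhe]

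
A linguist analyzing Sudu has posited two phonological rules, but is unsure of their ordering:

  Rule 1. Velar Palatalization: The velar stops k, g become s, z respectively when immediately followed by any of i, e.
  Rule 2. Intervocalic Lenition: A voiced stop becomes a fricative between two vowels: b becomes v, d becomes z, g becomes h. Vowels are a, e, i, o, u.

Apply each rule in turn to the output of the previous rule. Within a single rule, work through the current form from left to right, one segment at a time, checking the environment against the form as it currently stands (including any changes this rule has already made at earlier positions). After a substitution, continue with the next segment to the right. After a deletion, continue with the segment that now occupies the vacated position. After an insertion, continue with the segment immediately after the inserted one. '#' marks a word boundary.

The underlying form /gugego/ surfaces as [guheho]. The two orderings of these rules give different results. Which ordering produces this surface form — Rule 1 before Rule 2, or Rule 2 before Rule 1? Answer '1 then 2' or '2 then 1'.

Order 1 then 2:
  1 Velar Palatalization: [gugego] → [guzego]
  2 Intervocalic Lenition: [guzego] → [guzeho]
  result: [guzeho]
Order 2 then 1:
  2 Intervocalic Lenition: [gugego] → [guheho]
  1 Velar Palatalization: no change — [guheho]
  result: [guheho]

2 then 1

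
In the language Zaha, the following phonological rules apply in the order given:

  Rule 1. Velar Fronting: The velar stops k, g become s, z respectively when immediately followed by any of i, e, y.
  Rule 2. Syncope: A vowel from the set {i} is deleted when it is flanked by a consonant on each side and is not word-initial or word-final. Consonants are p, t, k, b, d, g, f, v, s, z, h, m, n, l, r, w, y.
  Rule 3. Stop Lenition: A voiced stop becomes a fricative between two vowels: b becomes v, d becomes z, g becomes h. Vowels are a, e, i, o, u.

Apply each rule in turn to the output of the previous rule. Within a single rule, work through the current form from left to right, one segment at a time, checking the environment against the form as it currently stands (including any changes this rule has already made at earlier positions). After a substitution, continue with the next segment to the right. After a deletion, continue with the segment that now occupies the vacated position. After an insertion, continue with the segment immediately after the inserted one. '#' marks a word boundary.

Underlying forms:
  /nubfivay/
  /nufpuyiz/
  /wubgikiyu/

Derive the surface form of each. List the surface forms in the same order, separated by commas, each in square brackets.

/nubfivay/:
  Rule 1 Velar Fronting: no change — [nubfivay]
  Rule 2 Syncope: [nubfivay] → [nubfvay]
  Rule 3 Stop Lenition: no change — [nubfvay]
/nufpuyiz/:
  Rule 1 Velar Fronting: no change — [nufpuyiz]
  Rule 2 Syncope: [nufpuyiz] → [nufpuyz]
  Rule 3 Stop Lenition: no change — [nufpuyz]
/wubgikiyu/:
  Rule 1 Velar Fronting: [wubgikiyu] → [wubzisiyu]
  Rule 2 Syncope: [wubzisiyu] → [wubzsyu]
  Rule 3 Stop Lenition: no change — [wubzsyu]

[nubfvay], [nufpuyz], [wubzsyu]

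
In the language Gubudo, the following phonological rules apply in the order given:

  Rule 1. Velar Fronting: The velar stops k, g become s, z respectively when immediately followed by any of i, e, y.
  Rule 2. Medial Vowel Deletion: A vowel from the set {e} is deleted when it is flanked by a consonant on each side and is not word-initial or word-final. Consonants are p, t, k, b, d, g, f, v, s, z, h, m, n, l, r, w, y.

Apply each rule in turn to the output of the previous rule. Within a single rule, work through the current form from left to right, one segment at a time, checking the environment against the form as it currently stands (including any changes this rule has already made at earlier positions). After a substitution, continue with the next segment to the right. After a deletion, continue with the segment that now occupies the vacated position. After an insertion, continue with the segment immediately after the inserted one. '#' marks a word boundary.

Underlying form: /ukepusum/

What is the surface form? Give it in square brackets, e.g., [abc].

Rule 1 Velar Fronting: [ukepusum] → [usepusum]
Rule 2 Medial Vowel Deletion: [usepusum] → [uspusum]

[uspusum]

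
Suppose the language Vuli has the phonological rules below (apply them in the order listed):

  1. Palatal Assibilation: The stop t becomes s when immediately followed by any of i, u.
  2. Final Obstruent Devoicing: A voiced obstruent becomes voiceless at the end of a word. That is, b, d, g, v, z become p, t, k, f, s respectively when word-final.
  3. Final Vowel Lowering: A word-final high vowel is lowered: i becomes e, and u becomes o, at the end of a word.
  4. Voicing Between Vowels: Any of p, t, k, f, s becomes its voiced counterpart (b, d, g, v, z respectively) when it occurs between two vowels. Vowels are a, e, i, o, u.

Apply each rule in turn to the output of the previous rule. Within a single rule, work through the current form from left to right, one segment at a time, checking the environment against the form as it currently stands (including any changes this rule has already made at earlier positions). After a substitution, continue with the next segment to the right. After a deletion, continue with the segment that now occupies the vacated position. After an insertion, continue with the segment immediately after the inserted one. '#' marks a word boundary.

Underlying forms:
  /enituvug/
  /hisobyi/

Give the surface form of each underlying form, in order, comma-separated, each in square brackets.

/enituvug/:
  1 Palatal Assibilation: [enituvug] → [enisuvug]
  2 Final Obstruent Devoicing: [enisuvug] → [enisuvuk]
  3 Final Vowel Lowering: no change — [enisuvuk]
  4 Voicing Between Vowels: [enisuvuk] → [enizuvuk]
/hisobyi/:
  1 Palatal Assibilation: no change — [hisobyi]
  2 Final Obstruent Devoicing: no change — [hisobyi]
  3 Final Vowel Lowering: [hisobyi] → [hisobye]
  4 Voicing Between Vowels: [hisobye] → [hizobye]

[enizuvuk], [hizobye]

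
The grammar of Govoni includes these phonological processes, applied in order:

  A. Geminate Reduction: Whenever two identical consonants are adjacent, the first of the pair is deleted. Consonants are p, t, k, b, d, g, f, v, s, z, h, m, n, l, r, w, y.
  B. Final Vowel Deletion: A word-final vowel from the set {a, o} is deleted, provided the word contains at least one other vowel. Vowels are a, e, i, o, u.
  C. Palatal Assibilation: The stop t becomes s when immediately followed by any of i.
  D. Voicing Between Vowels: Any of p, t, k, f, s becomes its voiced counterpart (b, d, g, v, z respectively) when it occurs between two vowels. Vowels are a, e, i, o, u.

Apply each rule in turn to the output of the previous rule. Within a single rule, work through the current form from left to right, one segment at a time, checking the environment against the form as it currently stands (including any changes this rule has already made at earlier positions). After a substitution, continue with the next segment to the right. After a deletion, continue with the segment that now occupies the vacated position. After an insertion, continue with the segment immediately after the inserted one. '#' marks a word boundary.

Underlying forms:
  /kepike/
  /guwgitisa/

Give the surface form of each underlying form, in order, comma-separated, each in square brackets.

/kepike/:
  A Geminate Reduction: no change — [kepike]
  B Final Vowel Deletion: no change — [kepike]
  C Palatal Assibilation: no change — [kepike]
  D Voicing Between Vowels: [kepike] → [kebige]
/guwgitisa/:
  A Geminate Reduction: no change — [guwgitisa]
  B Final Vowel Deletion: [guwgitisa] → [guwgitis]
  C Palatal Assibilation: [guwgitis] → [guwgisis]
  D Voicing Between Vowels: [guwgisis] → [guwgizis]

[kebige], [guwgizis]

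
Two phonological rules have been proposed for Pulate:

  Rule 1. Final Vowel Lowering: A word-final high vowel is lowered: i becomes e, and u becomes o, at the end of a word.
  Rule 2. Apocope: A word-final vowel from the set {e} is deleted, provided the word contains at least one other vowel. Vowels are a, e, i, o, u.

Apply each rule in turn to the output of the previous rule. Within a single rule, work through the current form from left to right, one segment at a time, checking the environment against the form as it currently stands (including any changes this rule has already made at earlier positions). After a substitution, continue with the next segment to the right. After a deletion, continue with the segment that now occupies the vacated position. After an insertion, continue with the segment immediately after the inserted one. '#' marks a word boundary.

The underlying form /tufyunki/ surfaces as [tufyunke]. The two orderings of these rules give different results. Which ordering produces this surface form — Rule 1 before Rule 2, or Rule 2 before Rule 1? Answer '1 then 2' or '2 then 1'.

2 then 1

Order 1 then 2:
  1 Final Vowel Lowering: [tufyunki] → [tufyunke]
  2 Apocope: [tufyunke] → [tufyunk]
  result: [tufyunk]
Order 2 then 1:
  2 Apocope: no change — [tufyunki]
  1 Final Vowel Lowering: [tufyunki] → [tufyunke]
  result: [tufyunke]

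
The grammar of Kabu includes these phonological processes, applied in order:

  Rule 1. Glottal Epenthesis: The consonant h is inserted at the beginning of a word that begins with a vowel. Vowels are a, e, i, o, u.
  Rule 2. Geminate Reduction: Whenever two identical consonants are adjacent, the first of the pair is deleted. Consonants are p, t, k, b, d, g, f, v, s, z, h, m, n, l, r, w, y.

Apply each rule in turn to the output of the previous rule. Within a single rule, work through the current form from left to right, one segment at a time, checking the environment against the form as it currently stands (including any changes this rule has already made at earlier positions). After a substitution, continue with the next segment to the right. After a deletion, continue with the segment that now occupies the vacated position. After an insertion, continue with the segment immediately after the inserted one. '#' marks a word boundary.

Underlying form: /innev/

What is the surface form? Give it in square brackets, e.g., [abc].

[hinev]

Rule 1 Glottal Epenthesis: [innev] → [hinnev]
Rule 2 Geminate Reduction: [hinnev] → [hinev]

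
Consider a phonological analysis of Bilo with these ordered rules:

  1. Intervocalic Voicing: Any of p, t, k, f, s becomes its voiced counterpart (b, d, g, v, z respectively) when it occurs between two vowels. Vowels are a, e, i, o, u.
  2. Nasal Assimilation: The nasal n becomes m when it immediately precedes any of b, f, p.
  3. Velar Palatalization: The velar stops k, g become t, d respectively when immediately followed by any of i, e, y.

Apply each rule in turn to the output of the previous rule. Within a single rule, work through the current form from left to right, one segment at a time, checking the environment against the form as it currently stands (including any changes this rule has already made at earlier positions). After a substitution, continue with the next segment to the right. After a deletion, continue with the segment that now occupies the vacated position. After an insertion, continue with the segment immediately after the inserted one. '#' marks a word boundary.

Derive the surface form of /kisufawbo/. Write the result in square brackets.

1 Intervocalic Voicing: [kisufawbo] → [kizuvawbo]
2 Nasal Assimilation: no change — [kizuvawbo]
3 Velar Palatalization: [kizuvawbo] → [tizuvawbo]

[tizuvawbo]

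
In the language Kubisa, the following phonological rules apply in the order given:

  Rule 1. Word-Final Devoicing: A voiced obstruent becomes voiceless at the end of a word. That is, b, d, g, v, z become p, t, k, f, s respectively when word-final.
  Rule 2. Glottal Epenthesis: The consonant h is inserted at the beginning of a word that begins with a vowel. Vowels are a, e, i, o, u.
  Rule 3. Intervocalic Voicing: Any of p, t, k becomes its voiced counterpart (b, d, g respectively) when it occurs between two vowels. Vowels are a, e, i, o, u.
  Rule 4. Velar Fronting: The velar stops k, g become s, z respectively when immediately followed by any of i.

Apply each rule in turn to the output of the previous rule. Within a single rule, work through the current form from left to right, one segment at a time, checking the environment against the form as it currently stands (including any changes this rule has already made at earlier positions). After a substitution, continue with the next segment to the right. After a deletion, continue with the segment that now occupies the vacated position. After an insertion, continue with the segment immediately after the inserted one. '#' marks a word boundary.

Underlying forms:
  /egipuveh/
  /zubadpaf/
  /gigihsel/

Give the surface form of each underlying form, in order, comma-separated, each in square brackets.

[hezibuveh], [zubadpaf], [zizihsel]

/egipuveh/:
  Rule 1 Word-Final Devoicing: no change — [egipuveh]
  Rule 2 Glottal Epenthesis: [egipuveh] → [hegipuveh]
  Rule 3 Intervocalic Voicing: [hegipuveh] → [hegibuveh]
  Rule 4 Velar Fronting: [hegibuveh] → [hezibuveh]
/zubadpaf/:
  Rule 1 Word-Final Devoicing: no change — [zubadpaf]
  Rule 2 Glottal Epenthesis: no change — [zubadpaf]
  Rule 3 Intervocalic Voicing: no change — [zubadpaf]
  Rule 4 Velar Fronting: no change — [zubadpaf]
/gigihsel/:
  Rule 1 Word-Final Devoicing: no change — [gigihsel]
  Rule 2 Glottal Epenthesis: no change — [gigihsel]
  Rule 3 Intervocalic Voicing: no change — [gigihsel]
  Rule 4 Velar Fronting: [gigihsel] → [zizihsel]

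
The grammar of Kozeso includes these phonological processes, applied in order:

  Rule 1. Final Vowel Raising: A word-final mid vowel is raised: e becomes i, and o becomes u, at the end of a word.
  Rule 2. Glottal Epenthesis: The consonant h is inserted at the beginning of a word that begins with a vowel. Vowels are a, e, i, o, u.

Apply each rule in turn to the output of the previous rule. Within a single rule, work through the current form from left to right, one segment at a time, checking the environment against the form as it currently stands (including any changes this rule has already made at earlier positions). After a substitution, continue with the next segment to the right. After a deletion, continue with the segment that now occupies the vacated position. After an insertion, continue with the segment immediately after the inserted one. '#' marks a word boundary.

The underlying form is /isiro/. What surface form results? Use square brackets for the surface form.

Rule 1 Final Vowel Raising: [isiro] → [isiru]
Rule 2 Glottal Epenthesis: [isiru] → [hisiru]

[hisiru]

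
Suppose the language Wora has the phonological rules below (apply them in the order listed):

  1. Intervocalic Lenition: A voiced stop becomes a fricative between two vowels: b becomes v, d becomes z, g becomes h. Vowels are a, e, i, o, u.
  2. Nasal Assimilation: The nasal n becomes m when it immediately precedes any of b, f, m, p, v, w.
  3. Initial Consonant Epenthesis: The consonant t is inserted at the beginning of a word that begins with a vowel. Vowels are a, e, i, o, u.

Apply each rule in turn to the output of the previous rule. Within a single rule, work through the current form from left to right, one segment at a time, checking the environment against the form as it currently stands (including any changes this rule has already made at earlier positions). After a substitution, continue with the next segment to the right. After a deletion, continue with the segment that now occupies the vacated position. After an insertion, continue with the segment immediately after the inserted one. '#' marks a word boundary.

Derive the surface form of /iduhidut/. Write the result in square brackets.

[tizuhizut]

1 Intervocalic Lenition: [iduhidut] → [izuhizut]
2 Nasal Assimilation: no change — [izuhizut]
3 Initial Consonant Epenthesis: [izuhizut] → [tizuhizut]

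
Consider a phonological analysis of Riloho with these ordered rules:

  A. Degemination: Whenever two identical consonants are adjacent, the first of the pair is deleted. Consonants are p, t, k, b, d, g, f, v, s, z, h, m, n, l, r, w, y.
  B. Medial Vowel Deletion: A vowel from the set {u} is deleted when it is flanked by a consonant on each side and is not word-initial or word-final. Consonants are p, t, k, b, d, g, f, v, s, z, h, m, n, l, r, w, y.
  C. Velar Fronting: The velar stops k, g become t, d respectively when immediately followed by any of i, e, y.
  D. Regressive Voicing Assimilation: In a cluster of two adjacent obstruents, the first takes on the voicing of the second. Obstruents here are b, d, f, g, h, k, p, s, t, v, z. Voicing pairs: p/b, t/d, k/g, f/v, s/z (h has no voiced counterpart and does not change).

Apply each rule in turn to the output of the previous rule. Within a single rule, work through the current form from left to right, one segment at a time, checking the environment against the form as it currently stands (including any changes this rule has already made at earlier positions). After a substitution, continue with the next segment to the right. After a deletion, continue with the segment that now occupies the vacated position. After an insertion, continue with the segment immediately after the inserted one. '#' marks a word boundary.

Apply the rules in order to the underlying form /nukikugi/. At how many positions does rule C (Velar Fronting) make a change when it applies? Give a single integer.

A Degemination: no change — [nukikugi]
B Medial Vowel Deletion: [nukikugi] → [nkikgi]
C Velar Fronting: [nkikgi] → [ntikdi]
D Regressive Voicing Assimilation: [ntikdi] → [ntigdi]
Rule C changed 2 position(s).

2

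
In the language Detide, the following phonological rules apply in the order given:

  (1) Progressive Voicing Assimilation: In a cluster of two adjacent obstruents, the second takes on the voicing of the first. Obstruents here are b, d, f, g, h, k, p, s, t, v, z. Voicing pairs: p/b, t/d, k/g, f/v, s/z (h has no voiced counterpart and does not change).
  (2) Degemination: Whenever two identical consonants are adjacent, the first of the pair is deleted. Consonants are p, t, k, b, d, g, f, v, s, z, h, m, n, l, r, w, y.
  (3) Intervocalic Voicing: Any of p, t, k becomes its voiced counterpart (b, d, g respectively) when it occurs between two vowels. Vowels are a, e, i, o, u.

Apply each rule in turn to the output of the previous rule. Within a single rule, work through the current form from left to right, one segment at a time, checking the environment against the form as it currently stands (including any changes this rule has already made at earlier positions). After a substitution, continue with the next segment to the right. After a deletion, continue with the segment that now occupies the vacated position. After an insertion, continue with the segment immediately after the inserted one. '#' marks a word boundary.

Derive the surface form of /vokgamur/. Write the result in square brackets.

[vogamur]

(1) Progressive Voicing Assimilation: [vokgamur] → [vokkamur]
(2) Degemination: [vokkamur] → [vokamur]
(3) Intervocalic Voicing: [vokamur] → [vogamur]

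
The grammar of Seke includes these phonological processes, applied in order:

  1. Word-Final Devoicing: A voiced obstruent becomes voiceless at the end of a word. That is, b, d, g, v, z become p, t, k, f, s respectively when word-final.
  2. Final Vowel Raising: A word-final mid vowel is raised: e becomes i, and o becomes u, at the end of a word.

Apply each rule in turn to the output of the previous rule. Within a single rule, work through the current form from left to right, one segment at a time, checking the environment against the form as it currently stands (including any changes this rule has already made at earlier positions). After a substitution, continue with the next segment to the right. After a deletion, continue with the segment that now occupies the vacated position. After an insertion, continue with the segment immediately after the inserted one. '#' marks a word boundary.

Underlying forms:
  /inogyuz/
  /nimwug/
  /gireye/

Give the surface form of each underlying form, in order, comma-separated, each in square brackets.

[inogyus], [nimwuk], [gireyi]

/inogyuz/:
  1 Word-Final Devoicing: [inogyuz] → [inogyus]
  2 Final Vowel Raising: no change — [inogyus]
/nimwug/:
  1 Word-Final Devoicing: [nimwug] → [nimwuk]
  2 Final Vowel Raising: no change — [nimwuk]
/gireye/:
  1 Word-Final Devoicing: no change — [gireye]
  2 Final Vowel Raising: [gireye] → [gireyi]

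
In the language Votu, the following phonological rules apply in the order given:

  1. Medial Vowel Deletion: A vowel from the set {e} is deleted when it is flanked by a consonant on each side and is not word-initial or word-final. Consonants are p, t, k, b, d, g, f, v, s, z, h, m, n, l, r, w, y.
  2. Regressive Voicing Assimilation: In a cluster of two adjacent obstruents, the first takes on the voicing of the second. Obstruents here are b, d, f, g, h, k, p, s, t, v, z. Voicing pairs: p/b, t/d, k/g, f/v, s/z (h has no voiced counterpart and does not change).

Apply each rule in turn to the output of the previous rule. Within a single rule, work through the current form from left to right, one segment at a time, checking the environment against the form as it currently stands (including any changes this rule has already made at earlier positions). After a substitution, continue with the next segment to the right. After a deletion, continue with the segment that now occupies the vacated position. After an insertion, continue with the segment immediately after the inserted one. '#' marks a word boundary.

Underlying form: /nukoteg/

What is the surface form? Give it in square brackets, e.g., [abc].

[nukodg]

1 Medial Vowel Deletion: [nukoteg] → [nukotg]
2 Regressive Voicing Assimilation: [nukotg] → [nukodg]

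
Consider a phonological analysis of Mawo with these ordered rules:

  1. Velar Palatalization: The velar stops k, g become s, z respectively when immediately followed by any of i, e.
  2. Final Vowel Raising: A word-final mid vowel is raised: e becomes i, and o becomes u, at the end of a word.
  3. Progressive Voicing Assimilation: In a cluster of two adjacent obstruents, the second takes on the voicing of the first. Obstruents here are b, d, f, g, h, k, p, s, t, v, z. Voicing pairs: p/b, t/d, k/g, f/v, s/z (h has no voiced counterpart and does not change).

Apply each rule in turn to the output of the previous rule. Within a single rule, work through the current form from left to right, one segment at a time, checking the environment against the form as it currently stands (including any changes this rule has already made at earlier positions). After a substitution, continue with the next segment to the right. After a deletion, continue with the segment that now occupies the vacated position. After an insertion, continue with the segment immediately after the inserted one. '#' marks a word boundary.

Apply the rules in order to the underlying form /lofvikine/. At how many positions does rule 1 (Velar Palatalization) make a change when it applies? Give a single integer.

1

1 Velar Palatalization: [lofvikine] → [lofvisine]
2 Final Vowel Raising: [lofvisine] → [lofvisini]
3 Progressive Voicing Assimilation: [lofvisini] → [loffisini]
Rule 1 changed 1 position(s).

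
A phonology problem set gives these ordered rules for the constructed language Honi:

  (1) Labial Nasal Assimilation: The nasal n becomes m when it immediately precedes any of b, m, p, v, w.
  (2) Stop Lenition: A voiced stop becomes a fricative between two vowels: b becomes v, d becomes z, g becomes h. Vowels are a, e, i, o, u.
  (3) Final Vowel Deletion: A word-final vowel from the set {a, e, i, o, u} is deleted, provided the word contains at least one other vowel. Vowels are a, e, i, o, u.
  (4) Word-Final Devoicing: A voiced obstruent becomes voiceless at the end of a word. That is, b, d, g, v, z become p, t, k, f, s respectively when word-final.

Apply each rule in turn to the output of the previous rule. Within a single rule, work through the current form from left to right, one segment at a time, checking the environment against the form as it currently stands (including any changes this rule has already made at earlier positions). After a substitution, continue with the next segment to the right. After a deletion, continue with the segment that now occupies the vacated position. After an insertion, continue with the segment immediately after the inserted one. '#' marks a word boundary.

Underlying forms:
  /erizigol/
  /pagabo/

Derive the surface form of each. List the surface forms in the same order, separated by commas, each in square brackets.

[erizihol], [pahaf]

/erizigol/:
  (1) Labial Nasal Assimilation: no change — [erizigol]
  (2) Stop Lenition: [erizigol] → [erizihol]
  (3) Final Vowel Deletion: no change — [erizihol]
  (4) Word-Final Devoicing: no change — [erizihol]
/pagabo/:
  (1) Labial Nasal Assimilation: no change — [pagabo]
  (2) Stop Lenition: [pagabo] → [pahavo]
  (3) Final Vowel Deletion: [pahavo] → [pahav]
  (4) Word-Final Devoicing: [pahav] → [pahaf]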